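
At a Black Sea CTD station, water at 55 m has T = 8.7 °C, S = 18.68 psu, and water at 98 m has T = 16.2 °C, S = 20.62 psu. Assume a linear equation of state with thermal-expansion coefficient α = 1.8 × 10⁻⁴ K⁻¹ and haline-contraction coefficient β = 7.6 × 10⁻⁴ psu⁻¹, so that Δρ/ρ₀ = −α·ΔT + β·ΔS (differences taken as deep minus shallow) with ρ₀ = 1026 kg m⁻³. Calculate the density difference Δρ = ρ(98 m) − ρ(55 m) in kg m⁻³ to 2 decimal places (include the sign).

+0.13 kg m⁻³

ΔT = +7.5 K, ΔS = +1.94 psu (deep − shallow).
Δρ/ρ₀ = −(1.8 × 10⁻⁴)(+7.5) + (7.6 × 10⁻⁴)(+1.94) = 1.244 × 10⁻⁴.
Δρ = 1026 × (1.244 × 10⁻⁴) = +0.13 kg m⁻³.
Positive Δρ: denser below, stable.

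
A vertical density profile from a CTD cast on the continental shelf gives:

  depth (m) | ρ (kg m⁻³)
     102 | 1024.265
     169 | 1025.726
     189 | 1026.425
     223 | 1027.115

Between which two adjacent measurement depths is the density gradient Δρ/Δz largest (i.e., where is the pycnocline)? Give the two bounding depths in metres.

Compute the density gradient over each adjacent pair:
  102–169 m: Δρ/Δz = 1.461/67 = 0.022 kg m⁻⁴
  169–189 m: Δρ/Δz = 0.699/20 = 0.035 kg m⁻⁴
  189–223 m: Δρ/Δz = 0.690/34 = 0.020 kg m⁻⁴
The largest gradient is in the 169–189 m interval — the pycnocline.

169–189 m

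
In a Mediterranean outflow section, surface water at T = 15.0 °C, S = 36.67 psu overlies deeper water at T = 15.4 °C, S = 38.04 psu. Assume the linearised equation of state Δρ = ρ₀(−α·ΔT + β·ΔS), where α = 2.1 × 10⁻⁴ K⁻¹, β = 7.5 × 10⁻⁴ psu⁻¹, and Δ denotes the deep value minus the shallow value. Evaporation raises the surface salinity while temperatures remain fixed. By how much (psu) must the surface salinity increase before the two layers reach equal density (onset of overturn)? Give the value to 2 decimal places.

Neutral buoyancy requires −α(T_deep − T_surf) + β(S_deep − S_surf′) = 0.
S_surf′ = S_deep − (α/β)·ΔT = 38.04 − (2.1 × 10⁻⁴/7.5 × 10⁻⁴)·(+0.4) = 37.9280 psu.
Increase required: 37.9280 − 36.67 = 1.2580 psu.

1.26 psu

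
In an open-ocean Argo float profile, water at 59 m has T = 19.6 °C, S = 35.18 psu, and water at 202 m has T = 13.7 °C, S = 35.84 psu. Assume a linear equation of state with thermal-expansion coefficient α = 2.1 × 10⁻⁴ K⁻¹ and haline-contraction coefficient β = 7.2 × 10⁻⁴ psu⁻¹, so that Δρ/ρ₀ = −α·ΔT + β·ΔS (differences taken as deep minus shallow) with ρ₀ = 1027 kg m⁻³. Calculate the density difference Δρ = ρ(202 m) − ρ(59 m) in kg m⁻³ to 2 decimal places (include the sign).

ΔT = -5.9 K, ΔS = +0.66 psu (deep − shallow).
Δρ/ρ₀ = −(2.1 × 10⁻⁴)(-5.9) + (7.2 × 10⁻⁴)(+0.66) = 1.7142 × 10⁻³.
Δρ = 1027 × (1.7142 × 10⁻³) = +1.76 kg m⁻³.
Positive Δρ: denser below, stable.

+1.76 kg m⁻³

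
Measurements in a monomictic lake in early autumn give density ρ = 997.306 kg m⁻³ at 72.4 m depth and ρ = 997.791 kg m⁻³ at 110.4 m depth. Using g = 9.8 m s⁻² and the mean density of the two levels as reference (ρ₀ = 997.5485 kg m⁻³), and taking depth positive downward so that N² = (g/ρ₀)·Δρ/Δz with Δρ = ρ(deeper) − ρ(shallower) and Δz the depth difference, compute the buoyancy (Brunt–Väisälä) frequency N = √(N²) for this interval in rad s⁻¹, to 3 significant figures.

Δρ = 997.791 − 997.306 = 0.485 kg m⁻³ over Δz = 110.4 − 72.4 = 38 m.
N² = (9.8/997.5485) × (0.485/38) = 1.2539 × 10⁻⁴ s⁻².
N = √(1.2539 × 10⁻⁴) = 0.011198 rad s⁻¹ ≈ 0.0112 rad s⁻¹.
N² > 0, so the interval is statically stable.

0.0112 rad s⁻¹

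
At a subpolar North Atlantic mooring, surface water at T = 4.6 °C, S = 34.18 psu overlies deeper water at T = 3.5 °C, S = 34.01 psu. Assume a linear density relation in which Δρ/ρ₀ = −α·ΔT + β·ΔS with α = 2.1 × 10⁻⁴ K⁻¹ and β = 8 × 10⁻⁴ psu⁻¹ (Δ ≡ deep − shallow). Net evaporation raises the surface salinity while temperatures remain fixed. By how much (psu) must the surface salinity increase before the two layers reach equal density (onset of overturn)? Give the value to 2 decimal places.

0.12 psu

Neutral buoyancy requires −α(T_deep − T_surf) + β(S_deep − S_surf′) = 0.
S_surf′ = S_deep − (α/β)·ΔT = 34.01 − (2.1 × 10⁻⁴/8 × 10⁻⁴)·(-1.1) = 34.2987 psu.
Increase required: 34.2987 − 34.18 = 0.1187 psu.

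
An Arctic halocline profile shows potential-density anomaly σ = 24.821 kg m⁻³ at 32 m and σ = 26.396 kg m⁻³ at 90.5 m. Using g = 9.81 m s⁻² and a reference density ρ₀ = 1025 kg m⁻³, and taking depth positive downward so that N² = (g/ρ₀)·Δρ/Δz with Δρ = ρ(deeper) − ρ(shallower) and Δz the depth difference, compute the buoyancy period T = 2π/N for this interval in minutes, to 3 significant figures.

Δρ = 1026.396 − 1024.821 = 1.575 kg m⁻³ over Δz = 90.5 − 32 = 58.5 m.
N² = (9.81/1025) × (1.575/58.5) = 2.5767 × 10⁻⁴ s⁻².
N = √(2.5767 × 10⁻⁴) = 0.016052 rad s⁻¹, so T = 2π/N = 391.43 s = 6.5238 min ≈ 6.52 min.

6.52 min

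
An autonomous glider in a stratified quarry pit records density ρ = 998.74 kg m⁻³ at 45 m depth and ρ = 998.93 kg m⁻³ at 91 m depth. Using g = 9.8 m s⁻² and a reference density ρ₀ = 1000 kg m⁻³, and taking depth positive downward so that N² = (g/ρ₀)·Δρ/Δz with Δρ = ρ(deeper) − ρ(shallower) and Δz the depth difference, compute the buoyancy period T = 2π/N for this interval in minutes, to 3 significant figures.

16.5 min

Δρ = 998.93 − 998.74 = 0.19 kg m⁻³ over Δz = 91 − 45 = 46 m.
N² = (9.8/1000) × (0.19/46) = 4.0478 × 10⁻⁵ s⁻².
N = √(4.0478 × 10⁻⁵) = 6.3622 × 10⁻³ rad s⁻¹, so T = 2π/N = 987.58 s = 16.460 min ≈ 16.5 min.
Since Δρ > 0 the layer is stably stratified.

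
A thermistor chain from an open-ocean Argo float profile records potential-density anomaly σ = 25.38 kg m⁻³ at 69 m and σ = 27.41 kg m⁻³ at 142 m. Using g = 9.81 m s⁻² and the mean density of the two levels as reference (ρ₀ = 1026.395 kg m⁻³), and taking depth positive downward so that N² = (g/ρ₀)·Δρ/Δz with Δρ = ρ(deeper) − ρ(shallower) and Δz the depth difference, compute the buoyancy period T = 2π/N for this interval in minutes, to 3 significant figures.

6.42 min

Δρ = 1027.41 − 1025.38 = 2.03 kg m⁻³ over Δz = 142 − 69 = 73 m.
N² = (9.81/1026.395) × (2.03/73) = 2.6578 × 10⁻⁴ s⁻².
N = √(2.6578 × 10⁻⁴) = 0.016303 rad s⁻¹, so T = 2π/N = 385.40 s = 6.4233 min ≈ 6.42 min.
Since Δρ > 0 the layer is stably stratified.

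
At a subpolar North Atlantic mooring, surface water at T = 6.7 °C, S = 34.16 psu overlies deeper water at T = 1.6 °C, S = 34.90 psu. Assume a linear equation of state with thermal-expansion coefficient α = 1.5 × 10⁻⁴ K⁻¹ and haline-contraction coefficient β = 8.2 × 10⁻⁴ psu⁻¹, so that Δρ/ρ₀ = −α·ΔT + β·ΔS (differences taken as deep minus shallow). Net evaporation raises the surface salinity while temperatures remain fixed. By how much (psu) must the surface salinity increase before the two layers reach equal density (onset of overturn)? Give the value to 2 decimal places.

Neutral buoyancy requires −α(T_deep − T_surf) + β(S_deep − S_surf′) = 0.
S_surf′ = S_deep − (α/β)·ΔT = 34.90 − (1.5 × 10⁻⁴/8.2 × 10⁻⁴)·(-5.1) = 35.8329 psu.
Increase required: 35.8329 − 34.16 = 1.6729 psu.

1.67 psu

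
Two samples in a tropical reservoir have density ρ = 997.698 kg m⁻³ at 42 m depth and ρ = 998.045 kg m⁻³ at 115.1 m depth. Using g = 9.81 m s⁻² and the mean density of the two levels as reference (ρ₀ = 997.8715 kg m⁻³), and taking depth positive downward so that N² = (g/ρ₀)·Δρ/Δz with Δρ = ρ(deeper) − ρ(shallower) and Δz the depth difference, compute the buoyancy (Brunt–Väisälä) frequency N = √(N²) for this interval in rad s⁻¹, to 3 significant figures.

Δρ = 998.045 − 997.698 = 0.347 kg m⁻³ over Δz = 115.1 − 42 = 73.1 m.
N² = (9.81/997.8715) × (0.347/73.1) = 4.6667 × 10⁻⁵ s⁻².
N = √(4.6667 × 10⁻⁵) = 6.8313 × 10⁻³ rad s⁻¹ ≈ 6.83 × 10⁻³ rad s⁻¹.

6.83 × 10⁻³ rad s⁻¹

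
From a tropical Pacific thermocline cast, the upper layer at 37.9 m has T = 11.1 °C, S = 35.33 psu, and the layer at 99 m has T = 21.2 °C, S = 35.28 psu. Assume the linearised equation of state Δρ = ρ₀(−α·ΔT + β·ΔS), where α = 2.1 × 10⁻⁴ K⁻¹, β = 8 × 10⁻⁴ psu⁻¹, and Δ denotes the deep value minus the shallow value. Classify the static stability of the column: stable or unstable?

ΔT = 21.2 − 11.1 = +10.1 K and ΔS = 35.28 − 35.33 = -0.05 psu (deep − shallow).
−αΔT = -2.121 × 10⁻³; βΔS = -4.00 × 10⁻⁵; sum Δρ/ρ₀ = -2.161 × 10⁻³.
Δρ/ρ₀ < 0, so Δρ < 0: deeper water is lighter → statically unstable; the column would overturn.

unstable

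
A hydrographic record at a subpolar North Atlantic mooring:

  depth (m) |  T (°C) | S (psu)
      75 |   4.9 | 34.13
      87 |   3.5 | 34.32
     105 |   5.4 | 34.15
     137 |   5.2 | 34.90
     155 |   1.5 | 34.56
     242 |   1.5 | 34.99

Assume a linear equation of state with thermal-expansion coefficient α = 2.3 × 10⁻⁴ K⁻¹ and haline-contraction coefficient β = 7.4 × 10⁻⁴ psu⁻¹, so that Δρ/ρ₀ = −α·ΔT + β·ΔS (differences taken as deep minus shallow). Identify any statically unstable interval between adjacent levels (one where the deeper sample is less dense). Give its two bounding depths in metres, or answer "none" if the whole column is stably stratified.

Evaluate Δρ/ρ₀ = −αΔT + βΔS across each adjacent pair:
  75–87 m: −αΔT+βΔS = −(2.3 × 10⁻⁴)(-1.4)+(7.4 × 10⁻⁴)(+0.19) = 4.6 × 10⁻⁴ → stable
  87–105 m: −αΔT+βΔS = −(2.3 × 10⁻⁴)(+1.9)+(7.4 × 10⁻⁴)(-0.17) = -5.6 × 10⁻⁴ → UNSTABLE
  105–137 m: −αΔT+βΔS = −(2.3 × 10⁻⁴)(-0.2)+(7.4 × 10⁻⁴)(+0.75) = 6.0 × 10⁻⁴ → stable
  137–155 m: −αΔT+βΔS = −(2.3 × 10⁻⁴)(-3.7)+(7.4 × 10⁻⁴)(-0.34) = 6.0 × 10⁻⁴ → stable
  155–242 m: −αΔT+βΔS = −(2.3 × 10⁻⁴)(+0.0)+(7.4 × 10⁻⁴)(+0.43) = 3.2 × 10⁻⁴ → stable
The 87–105 m interval has Δρ < 0: lighter water underlies denser water.

87–105 m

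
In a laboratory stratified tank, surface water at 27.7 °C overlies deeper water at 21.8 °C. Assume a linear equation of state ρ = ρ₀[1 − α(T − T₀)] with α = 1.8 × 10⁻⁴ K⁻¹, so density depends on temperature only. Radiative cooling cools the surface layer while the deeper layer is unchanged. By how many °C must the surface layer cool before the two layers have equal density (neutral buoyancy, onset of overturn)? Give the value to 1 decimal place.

With temperature the only control, equal density requires T_surf′ = T_deep.
T_surf′ = 21.8 °C.
Cooling required: 27.7 − 21.8 = 5.9 °C.

5.9 °C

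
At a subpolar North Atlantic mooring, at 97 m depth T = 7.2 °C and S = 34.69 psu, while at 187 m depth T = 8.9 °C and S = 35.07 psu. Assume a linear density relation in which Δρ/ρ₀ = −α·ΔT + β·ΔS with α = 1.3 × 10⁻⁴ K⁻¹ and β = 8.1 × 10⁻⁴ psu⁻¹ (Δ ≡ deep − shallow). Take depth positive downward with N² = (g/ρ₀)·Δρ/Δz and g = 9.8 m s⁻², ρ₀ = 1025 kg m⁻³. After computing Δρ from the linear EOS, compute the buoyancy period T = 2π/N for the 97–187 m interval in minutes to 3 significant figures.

34.1 min

ΔT = +1.7 K, ΔS = +0.38 psu (deep − shallow).
Δρ/ρ₀ = −αΔT + βΔS = -2.21 × 10⁻⁴ + 3.078 × 10⁻⁴ = 8.68 × 10⁻⁵, so Δρ ≈ 0.08897 kg m⁻³.
N² = (g/ρ₀)·Δρ/Δz = g·(Δρ/ρ₀)/Δz = 9.8 × 8.68 × 10⁻⁵ / 90 = 9.4516 × 10⁻⁶ s⁻².
N = √(9.4516 × 10⁻⁶) = 3.0743 × 10⁻³ rad s⁻¹ → T = 2π/N = 2.0438 × 10³ s = 34.063 min ≈ 34.1 min.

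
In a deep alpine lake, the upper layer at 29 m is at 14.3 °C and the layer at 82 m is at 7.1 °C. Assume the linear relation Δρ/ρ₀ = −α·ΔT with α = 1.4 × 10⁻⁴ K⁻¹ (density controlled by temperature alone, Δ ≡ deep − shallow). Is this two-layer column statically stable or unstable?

ΔT = 7.1 − 14.3 = -7.2 K, so Δρ/ρ₀ = −αΔT = 1.008 × 10⁻³.
Δρ/ρ₀ > 0, so Δρ > 0: deeper water is denser → statically stable.

stable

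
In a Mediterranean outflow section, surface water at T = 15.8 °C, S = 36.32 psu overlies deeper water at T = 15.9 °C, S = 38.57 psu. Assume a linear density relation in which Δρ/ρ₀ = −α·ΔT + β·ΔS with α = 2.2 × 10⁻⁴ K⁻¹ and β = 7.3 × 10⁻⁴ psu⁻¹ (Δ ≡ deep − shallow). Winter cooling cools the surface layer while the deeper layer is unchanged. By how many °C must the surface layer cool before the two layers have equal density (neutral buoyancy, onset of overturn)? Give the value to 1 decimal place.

Neutral buoyancy requires Δρ = 0, i.e. −α(T_deep − T_surf′) + β(S_deep − S_surf) = 0.
T_surf′ = T_deep − (β/α)·ΔS = 15.9 − (7.3 × 10⁻⁴/2.2 × 10⁻⁴)·(+2.25) = 8.434 °C.
Cooling required: 15.8 − (8.434) = 7.366 °C.

7.4 °C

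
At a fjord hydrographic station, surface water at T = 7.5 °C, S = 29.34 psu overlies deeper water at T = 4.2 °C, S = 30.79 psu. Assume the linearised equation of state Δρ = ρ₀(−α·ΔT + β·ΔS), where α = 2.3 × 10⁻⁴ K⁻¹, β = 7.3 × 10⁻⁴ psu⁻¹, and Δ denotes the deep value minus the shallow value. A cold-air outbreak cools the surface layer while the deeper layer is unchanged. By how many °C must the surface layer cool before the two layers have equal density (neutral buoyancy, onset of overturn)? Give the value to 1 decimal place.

7.9 °C

Neutral buoyancy requires Δρ = 0, i.e. −α(T_deep − T_surf′) + β(S_deep − S_surf) = 0.
T_surf′ = T_deep − (β/α)·ΔS = 4.2 − (7.3 × 10⁻⁴/2.3 × 10⁻⁴)·(+1.45) = -0.402 °C.
Cooling required: 7.5 − (-0.402) = 7.902 °C.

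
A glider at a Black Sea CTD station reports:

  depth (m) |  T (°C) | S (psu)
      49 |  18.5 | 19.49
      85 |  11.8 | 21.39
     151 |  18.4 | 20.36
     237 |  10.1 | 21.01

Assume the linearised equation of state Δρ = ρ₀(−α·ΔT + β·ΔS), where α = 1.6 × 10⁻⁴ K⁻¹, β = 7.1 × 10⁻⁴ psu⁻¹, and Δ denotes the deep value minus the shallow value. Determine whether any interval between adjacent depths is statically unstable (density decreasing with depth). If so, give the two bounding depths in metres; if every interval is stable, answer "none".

Evaluate Δρ/ρ₀ = −αΔT + βΔS across each adjacent pair:
  49–85 m: −αΔT+βΔS = −(1.6 × 10⁻⁴)(-6.7)+(7.1 × 10⁻⁴)(+1.90) = 2.4 × 10⁻³ → stable
  85–151 m: −αΔT+βΔS = −(1.6 × 10⁻⁴)(+6.6)+(7.1 × 10⁻⁴)(-1.03) = -1.8 × 10⁻³ → UNSTABLE
  151–237 m: −αΔT+βΔS = −(1.6 × 10⁻⁴)(-8.3)+(7.1 × 10⁻⁴)(+0.65) = 1.8 × 10⁻³ → stable
The 85–151 m interval has Δρ < 0: lighter water underlies denser water.

85–151 m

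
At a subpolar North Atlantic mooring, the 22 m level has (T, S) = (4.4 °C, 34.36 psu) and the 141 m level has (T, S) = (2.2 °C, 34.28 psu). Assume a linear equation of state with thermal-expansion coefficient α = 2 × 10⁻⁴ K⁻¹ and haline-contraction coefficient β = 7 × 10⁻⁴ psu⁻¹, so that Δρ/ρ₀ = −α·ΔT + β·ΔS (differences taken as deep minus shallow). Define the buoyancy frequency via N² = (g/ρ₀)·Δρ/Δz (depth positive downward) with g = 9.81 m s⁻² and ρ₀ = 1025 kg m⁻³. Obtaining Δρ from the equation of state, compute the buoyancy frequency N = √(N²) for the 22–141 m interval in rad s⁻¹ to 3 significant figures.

5.63 × 10⁻³ rad s⁻¹

ΔT = -2.2 K, ΔS = -0.08 psu (deep − shallow).
Δρ/ρ₀ = −αΔT + βΔS = 4.40 × 10⁻⁴ − 5.60 × 10⁻⁵ = 3.84 × 10⁻⁴, so Δρ ≈ 0.3936 kg m⁻³.
N² = (g/ρ₀)·Δρ/Δz = g·(Δρ/ρ₀)/Δz = 9.81 × 3.84 × 10⁻⁴ / 119 = 3.1656 × 10⁻⁵ s⁻².
N = √(3.1656 × 10⁻⁵) = 5.6264 × 10⁻³ rad s⁻¹ ≈ 5.63 × 10⁻³ rad s⁻¹.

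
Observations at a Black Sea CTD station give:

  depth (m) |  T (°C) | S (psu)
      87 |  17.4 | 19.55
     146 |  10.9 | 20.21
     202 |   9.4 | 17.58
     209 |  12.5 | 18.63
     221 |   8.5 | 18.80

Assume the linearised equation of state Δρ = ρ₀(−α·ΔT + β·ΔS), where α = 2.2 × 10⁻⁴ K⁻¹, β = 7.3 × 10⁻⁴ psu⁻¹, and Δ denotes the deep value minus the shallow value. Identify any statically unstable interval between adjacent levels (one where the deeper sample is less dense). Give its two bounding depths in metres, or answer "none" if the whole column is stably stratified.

Evaluate Δρ/ρ₀ = −αΔT + βΔS across each adjacent pair:
  87–146 m: −αΔT+βΔS = −(2.2 × 10⁻⁴)(-6.5)+(7.3 × 10⁻⁴)(+0.66) = 1.9 × 10⁻³ → stable
  146–202 m: −αΔT+βΔS = −(2.2 × 10⁻⁴)(-1.5)+(7.3 × 10⁻⁴)(-2.63) = -1.6 × 10⁻³ → UNSTABLE
  202–209 m: −αΔT+βΔS = −(2.2 × 10⁻⁴)(+3.1)+(7.3 × 10⁻⁴)(+1.05) = 8.4 × 10⁻⁵ → stable
  209–221 m: −αΔT+βΔS = −(2.2 × 10⁻⁴)(-4.0)+(7.3 × 10⁻⁴)(+0.17) = 1.0 × 10⁻³ → stable
The 146–202 m interval has Δρ < 0: lighter water underlies denser water.

146–202 m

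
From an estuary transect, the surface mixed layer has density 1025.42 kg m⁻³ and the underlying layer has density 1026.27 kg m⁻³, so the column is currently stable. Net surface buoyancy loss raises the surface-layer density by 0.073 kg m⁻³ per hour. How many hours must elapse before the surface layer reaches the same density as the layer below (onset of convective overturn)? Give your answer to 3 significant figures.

Density deficit of the surface layer: 1026.27 − 1025.42 = 0.85 kg m⁻³.
Required change = 0.85 / 0.073 = 11.6 hours.

11.6 hours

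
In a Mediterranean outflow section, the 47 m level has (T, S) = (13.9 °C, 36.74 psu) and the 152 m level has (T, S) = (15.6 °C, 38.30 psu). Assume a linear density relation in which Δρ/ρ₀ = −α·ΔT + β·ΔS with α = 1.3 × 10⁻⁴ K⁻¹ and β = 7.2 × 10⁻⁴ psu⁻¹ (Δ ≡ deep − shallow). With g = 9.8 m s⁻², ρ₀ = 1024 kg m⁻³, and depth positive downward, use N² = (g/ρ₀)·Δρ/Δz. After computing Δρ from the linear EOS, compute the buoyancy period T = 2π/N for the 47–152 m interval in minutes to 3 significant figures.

ΔT = +1.7 K, ΔS = +1.56 psu (deep − shallow).
Δρ/ρ₀ = −αΔT + βΔS = -2.21 × 10⁻⁴ + 1.1232 × 10⁻³ = 9.022 × 10⁻⁴, so Δρ ≈ 0.9239 kg m⁻³.
N² = (g/ρ₀)·Δρ/Δz = g·(Δρ/ρ₀)/Δz = 9.8 × 9.022 × 10⁻⁴ / 105 = 8.4205 × 10⁻⁵ s⁻².
N = √(8.4205 × 10⁻⁵) = 9.1763 × 10⁻³ rad s⁻¹ → T = 2π/N = 684.72 s = 11.412 min ≈ 11.4 min.

11.4 min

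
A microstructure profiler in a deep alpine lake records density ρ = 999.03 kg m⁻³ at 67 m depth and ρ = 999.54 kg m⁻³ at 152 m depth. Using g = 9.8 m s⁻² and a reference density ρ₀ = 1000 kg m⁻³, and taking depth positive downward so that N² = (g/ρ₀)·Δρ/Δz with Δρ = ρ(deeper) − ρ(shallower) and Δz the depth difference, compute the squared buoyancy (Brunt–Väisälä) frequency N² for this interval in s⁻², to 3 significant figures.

Δρ = 999.54 − 999.03 = 0.51 kg m⁻³ over Δz = 152 − 67 = 85 m.
N² = (9.8/1000) × (0.51/85) = 5.8800 × 10⁻⁵ s⁻² ≈ 5.88 × 10⁻⁵ s⁻².

5.88 × 10⁻⁵ s⁻²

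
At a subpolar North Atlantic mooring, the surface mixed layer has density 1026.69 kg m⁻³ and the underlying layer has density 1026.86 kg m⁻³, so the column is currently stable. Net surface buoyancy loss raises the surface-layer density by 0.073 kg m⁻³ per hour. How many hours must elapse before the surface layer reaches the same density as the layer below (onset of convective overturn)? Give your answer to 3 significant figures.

Density deficit of the surface layer: 1026.86 − 1026.69 = 0.17 kg m⁻³.
Required change = 0.17 / 0.073 = 2.33 hours.

2.33 hours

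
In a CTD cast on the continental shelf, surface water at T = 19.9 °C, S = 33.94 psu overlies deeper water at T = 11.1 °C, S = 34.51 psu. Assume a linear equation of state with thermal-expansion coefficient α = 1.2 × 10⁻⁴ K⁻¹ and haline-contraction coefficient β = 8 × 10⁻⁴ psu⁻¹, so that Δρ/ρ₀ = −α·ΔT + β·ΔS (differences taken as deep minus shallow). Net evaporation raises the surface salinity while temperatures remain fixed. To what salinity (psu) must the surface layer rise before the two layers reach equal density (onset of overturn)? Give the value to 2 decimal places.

35.83 psu

Neutral buoyancy requires −α(T_deep − T_surf) + β(S_deep − S_surf′) = 0.
S_surf′ = S_deep − (α/β)·ΔT = 34.51 − (1.2 × 10⁻⁴/8 × 10⁻⁴)·(-8.8) = 35.8300 psu.
Increase required: 35.8300 − 33.94 = 1.8900 psu.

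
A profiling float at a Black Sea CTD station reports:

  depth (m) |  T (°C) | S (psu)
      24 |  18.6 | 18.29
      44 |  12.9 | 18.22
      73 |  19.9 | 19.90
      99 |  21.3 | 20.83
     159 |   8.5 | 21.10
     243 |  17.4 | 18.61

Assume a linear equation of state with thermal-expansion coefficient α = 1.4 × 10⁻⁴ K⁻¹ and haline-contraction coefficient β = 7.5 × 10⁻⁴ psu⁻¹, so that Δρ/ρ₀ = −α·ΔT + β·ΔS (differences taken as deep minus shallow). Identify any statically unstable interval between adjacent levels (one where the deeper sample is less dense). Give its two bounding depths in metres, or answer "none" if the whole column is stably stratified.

Evaluate Δρ/ρ₀ = −αΔT + βΔS across each adjacent pair:
  24–44 m: −αΔT+βΔS = −(1.4 × 10⁻⁴)(-5.7)+(7.5 × 10⁻⁴)(-0.07) = 7.5 × 10⁻⁴ → stable
  44–73 m: −αΔT+βΔS = −(1.4 × 10⁻⁴)(+7.0)+(7.5 × 10⁻⁴)(+1.68) = 2.8 × 10⁻⁴ → stable
  73–99 m: −αΔT+βΔS = −(1.4 × 10⁻⁴)(+1.4)+(7.5 × 10⁻⁴)(+0.93) = 5.0 × 10⁻⁴ → stable
  99–159 m: −αΔT+βΔS = −(1.4 × 10⁻⁴)(-12.8)+(7.5 × 10⁻⁴)(+0.27) = 2.0 × 10⁻³ → stable
  159–243 m: −αΔT+βΔS = −(1.4 × 10⁻⁴)(+8.9)+(7.5 × 10⁻⁴)(-2.49) = -3.1 × 10⁻³ → UNSTABLE
The 159–243 m interval has Δρ < 0: lighter water underlies denser water.

159–243 m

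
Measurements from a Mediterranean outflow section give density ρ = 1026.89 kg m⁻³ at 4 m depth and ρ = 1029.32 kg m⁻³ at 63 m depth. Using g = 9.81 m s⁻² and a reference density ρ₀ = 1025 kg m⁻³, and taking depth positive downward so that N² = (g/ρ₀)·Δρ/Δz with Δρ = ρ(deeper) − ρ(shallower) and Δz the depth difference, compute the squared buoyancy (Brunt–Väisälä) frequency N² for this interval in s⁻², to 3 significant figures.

3.94 × 10⁻⁴ s⁻²

Δρ = 1029.32 − 1026.89 = 2.43 kg m⁻³ over Δz = 63 − 4 = 59 m.
N² = (9.81/1025) × (2.43/59) = 3.9418 × 10⁻⁴ s⁻² ≈ 3.94 × 10⁻⁴ s⁻².
Since Δρ > 0 the layer is stably stratified.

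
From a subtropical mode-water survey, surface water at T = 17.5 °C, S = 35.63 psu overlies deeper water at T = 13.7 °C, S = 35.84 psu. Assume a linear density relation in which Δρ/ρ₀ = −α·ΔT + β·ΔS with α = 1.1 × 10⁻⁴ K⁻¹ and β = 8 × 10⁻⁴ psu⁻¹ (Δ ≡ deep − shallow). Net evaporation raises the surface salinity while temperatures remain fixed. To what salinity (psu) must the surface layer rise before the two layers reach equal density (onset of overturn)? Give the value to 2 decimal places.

Neutral buoyancy requires −α(T_deep − T_surf) + β(S_deep − S_surf′) = 0.
S_surf′ = S_deep − (α/β)·ΔT = 35.84 − (1.1 × 10⁻⁴/8 × 10⁻⁴)·(-3.8) = 36.3625 psu.
Increase required: 36.3625 − 35.63 = 0.7325 psu.

36.36 psu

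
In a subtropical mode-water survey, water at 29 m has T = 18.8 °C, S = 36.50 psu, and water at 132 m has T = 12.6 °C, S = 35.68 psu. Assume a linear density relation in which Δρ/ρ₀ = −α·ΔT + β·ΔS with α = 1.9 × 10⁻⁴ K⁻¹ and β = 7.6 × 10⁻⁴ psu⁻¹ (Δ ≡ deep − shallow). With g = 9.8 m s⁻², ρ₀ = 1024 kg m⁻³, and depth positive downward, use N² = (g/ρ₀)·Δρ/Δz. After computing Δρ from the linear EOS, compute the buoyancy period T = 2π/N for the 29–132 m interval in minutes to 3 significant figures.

ΔT = -6.2 K, ΔS = -0.82 psu (deep − shallow).
Δρ/ρ₀ = −αΔT + βΔS = 1.178 × 10⁻³ − 6.232 × 10⁻⁴ = 5.548 × 10⁻⁴, so Δρ ≈ 0.5681 kg m⁻³.
N² = (g/ρ₀)·Δρ/Δz = g·(Δρ/ρ₀)/Δz = 9.8 × 5.548 × 10⁻⁴ / 103 = 5.2787 × 10⁻⁵ s⁻².
N = √(5.2787 × 10⁻⁵) = 7.2655 × 10⁻³ rad s⁻¹ → T = 2π/N = 864.80 s = 14.413 min ≈ 14.4 min.

14.4 min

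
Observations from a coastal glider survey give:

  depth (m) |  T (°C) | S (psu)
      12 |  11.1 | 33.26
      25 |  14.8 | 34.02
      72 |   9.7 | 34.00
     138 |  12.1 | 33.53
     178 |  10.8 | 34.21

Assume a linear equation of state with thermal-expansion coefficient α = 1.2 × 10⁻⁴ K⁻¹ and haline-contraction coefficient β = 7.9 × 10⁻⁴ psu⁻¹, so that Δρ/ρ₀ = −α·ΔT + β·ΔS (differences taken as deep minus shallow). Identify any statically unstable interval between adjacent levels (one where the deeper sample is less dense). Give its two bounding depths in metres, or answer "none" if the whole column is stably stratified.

72–138 m

Evaluate Δρ/ρ₀ = −αΔT + βΔS across each adjacent pair:
  12–25 m: −αΔT+βΔS = −(1.2 × 10⁻⁴)(+3.7)+(7.9 × 10⁻⁴)(+0.76) = 1.6 × 10⁻⁴ → stable
  25–72 m: −αΔT+βΔS = −(1.2 × 10⁻⁴)(-5.1)+(7.9 × 10⁻⁴)(-0.02) = 6.0 × 10⁻⁴ → stable
  72–138 m: −αΔT+βΔS = −(1.2 × 10⁻⁴)(+2.4)+(7.9 × 10⁻⁴)(-0.47) = -6.6 × 10⁻⁴ → UNSTABLE
  138–178 m: −αΔT+βΔS = −(1.2 × 10⁻⁴)(-1.3)+(7.9 × 10⁻⁴)(+0.68) = 6.9 × 10⁻⁴ → stable
The 72–138 m interval has Δρ < 0: lighter water underlies denser water.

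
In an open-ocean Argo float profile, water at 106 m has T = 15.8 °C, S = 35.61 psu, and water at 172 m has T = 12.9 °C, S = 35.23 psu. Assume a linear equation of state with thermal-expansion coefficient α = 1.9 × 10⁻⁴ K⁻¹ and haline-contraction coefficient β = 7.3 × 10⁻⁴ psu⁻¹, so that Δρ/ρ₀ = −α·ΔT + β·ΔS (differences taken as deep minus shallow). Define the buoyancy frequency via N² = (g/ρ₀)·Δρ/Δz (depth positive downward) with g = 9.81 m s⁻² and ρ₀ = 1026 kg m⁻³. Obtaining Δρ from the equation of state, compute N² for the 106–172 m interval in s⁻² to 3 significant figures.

ΔT = -2.9 K, ΔS = -0.38 psu (deep − shallow).
Δρ/ρ₀ = −αΔT + βΔS = 5.51 × 10⁻⁴ − 2.774 × 10⁻⁴ = 2.736 × 10⁻⁴, so Δρ ≈ 0.2807 kg m⁻³.
N² = (g/ρ₀)·Δρ/Δz = g·(Δρ/ρ₀)/Δz = 9.81 × 2.736 × 10⁻⁴ / 66 = 4.0667 × 10⁻⁵ s⁻² ≈ 4.07 × 10⁻⁵ s⁻².

4.07 × 10⁻⁵ s⁻²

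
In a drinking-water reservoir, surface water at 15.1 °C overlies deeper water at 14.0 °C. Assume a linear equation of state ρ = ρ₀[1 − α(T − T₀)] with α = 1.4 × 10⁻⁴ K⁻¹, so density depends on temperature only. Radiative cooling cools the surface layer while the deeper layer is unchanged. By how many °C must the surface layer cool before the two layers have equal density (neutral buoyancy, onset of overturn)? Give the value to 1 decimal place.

With temperature the only control, equal density requires T_surf′ = T_deep.
T_surf′ = 14.0 °C.
Cooling required: 15.1 − 14.0 = 1.1 °C.

1.1 °C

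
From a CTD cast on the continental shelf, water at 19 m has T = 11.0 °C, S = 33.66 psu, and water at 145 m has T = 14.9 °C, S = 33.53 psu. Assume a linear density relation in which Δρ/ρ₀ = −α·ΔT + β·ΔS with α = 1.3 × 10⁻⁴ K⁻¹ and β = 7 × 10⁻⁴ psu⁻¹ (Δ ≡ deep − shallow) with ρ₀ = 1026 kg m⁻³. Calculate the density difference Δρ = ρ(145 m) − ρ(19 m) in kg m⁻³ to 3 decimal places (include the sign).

-0.614 kg m⁻³

ΔT = +3.9 K, ΔS = -0.13 psu (deep − shallow).
Δρ/ρ₀ = −(1.3 × 10⁻⁴)(+3.9) + (7 × 10⁻⁴)(-0.13) = -5.98 × 10⁻⁴.
Δρ = 1026 × (-5.98 × 10⁻⁴) = -0.614 kg m⁻³.
Negative Δρ: lighter below, statically unstable.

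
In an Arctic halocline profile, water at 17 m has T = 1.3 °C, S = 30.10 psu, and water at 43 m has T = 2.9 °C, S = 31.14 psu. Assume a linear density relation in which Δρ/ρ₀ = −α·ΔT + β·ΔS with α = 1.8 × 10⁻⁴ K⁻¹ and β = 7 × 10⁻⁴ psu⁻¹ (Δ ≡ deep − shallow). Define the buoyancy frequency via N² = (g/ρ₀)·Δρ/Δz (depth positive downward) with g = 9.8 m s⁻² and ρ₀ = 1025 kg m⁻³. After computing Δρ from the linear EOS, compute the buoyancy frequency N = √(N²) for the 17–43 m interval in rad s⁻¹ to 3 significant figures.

0.0129 rad s⁻¹

ΔT = +1.6 K, ΔS = +1.04 psu (deep − shallow).
Δρ/ρ₀ = −αΔT + βΔS = -2.88 × 10⁻⁴ + 7.28 × 10⁻⁴ = 4.40 × 10⁻⁴, so Δρ ≈ 0.4510 kg m⁻³.
N² = (g/ρ₀)·Δρ/Δz = g·(Δρ/ρ₀)/Δz = 9.8 × 4.40 × 10⁻⁴ / 26 = 1.6585 × 10⁻⁴ s⁻².
N = √(1.6585 × 10⁻⁴) = 0.012878 rad s⁻¹ ≈ 0.0129 rad s⁻¹.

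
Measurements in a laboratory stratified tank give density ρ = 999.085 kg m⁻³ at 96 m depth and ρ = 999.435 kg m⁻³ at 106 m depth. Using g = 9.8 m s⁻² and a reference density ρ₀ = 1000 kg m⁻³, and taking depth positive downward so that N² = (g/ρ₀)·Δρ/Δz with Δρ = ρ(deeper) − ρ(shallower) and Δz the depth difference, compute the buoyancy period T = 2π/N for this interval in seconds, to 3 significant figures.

Δρ = 999.435 − 999.085 = 0.350 kg m⁻³ over Δz = 106 − 96 = 10 m.
N² = (9.8/1000) × (0.350/10) = 3.4300 × 10⁻⁴ s⁻².
N = √(3.4300 × 10⁻⁴) = 0.018520 rad s⁻¹, so T = 2π/N = 339.26 s ≈ 339 s.

339 s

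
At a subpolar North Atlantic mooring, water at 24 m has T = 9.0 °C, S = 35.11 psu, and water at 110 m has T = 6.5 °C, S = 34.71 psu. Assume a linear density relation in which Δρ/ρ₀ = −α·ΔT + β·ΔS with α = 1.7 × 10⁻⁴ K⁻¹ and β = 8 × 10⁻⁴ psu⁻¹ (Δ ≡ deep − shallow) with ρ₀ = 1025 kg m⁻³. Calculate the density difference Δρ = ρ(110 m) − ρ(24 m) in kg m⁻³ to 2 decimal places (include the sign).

+0.11 kg m⁻³

ΔT = -2.5 K, ΔS = -0.40 psu (deep − shallow).
Δρ/ρ₀ = −(1.7 × 10⁻⁴)(-2.5) + (8 × 10⁻⁴)(-0.40) = 1.05 × 10⁻⁴.
Δρ = 1025 × (1.05 × 10⁻⁴) = +0.11 kg m⁻³.
Positive Δρ: denser below, stable.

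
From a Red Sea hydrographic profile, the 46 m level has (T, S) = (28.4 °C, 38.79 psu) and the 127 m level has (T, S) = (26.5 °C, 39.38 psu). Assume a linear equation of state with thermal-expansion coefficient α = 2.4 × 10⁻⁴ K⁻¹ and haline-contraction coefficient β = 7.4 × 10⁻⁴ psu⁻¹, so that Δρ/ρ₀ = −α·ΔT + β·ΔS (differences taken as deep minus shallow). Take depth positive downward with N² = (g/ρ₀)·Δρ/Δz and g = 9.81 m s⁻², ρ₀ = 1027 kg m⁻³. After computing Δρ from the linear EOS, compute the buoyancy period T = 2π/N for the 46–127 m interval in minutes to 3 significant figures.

10.1 min

ΔT = -1.9 K, ΔS = +0.59 psu (deep − shallow).
Δρ/ρ₀ = −αΔT + βΔS = 4.56 × 10⁻⁴ + 4.366 × 10⁻⁴ = 8.926 × 10⁻⁴, so Δρ ≈ 0.9167 kg m⁻³.
N² = (g/ρ₀)·Δρ/Δz = g·(Δρ/ρ₀)/Δz = 9.81 × 8.926 × 10⁻⁴ / 81 = 1.0810 × 10⁻⁴ s⁻².
N = √(1.0810 × 10⁻⁴) = 0.010397 rad s⁻¹ → T = 2π/N = 604.33 s = 10.072 min ≈ 10.1 min.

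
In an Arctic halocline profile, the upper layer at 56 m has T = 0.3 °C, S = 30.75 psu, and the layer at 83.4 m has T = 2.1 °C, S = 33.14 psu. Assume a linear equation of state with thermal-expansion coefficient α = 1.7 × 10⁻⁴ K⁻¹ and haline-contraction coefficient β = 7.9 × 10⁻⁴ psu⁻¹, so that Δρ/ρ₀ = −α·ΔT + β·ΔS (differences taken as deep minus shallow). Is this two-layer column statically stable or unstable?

stable

ΔT = 2.1 − 0.3 = +1.8 K and ΔS = 33.14 − 30.75 = +2.39 psu (deep − shallow).
−αΔT = -3.06 × 10⁻⁴; βΔS = 1.8881 × 10⁻³; sum Δρ/ρ₀ = 1.5821 × 10⁻³.
Δρ/ρ₀ > 0, so Δρ > 0: deeper water is denser → statically stable.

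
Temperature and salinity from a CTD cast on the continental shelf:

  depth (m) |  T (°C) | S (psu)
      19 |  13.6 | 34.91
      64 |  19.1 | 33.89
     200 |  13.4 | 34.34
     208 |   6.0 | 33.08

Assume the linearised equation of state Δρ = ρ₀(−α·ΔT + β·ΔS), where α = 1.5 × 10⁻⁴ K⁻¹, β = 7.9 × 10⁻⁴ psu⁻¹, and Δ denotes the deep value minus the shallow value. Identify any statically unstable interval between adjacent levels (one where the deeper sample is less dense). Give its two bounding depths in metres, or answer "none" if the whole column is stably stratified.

19–64 m

Evaluate Δρ/ρ₀ = −αΔT + βΔS across each adjacent pair:
  19–64 m: −αΔT+βΔS = −(1.5 × 10⁻⁴)(+5.5)+(7.9 × 10⁻⁴)(-1.02) = -1.6 × 10⁻³ → UNSTABLE
  64–200 m: −αΔT+βΔS = −(1.5 × 10⁻⁴)(-5.7)+(7.9 × 10⁻⁴)(+0.45) = 1.2 × 10⁻³ → stable
  200–208 m: −αΔT+βΔS = −(1.5 × 10⁻⁴)(-7.4)+(7.9 × 10⁻⁴)(-1.26) = 1.1 × 10⁻⁴ → stable
The 19–64 m interval has Δρ < 0: lighter water underlies denser water.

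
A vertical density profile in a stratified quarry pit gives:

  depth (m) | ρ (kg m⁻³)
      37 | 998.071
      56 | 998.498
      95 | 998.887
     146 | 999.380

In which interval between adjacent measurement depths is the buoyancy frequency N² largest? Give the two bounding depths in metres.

37–56 m

Compute the density gradient over each adjacent pair:
  37–56 m: Δρ/Δz = 0.427/19 = 0.022 kg m⁻⁴
  56–95 m: Δρ/Δz = 0.389/39 = 0.010 kg m⁻⁴
  95–146 m: Δρ/Δz = 0.493/51 = 9.7 × 10⁻³ kg m⁻⁴
The largest gradient is in the 37–56 m interval — the pycnocline.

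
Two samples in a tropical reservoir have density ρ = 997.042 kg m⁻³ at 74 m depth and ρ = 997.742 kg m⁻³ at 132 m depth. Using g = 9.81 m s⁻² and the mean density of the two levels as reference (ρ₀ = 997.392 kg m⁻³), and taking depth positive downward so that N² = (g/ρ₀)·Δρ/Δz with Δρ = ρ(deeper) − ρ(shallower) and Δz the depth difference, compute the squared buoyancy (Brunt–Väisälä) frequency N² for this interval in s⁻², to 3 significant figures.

1.19 × 10⁻⁴ s⁻²

Δρ = 997.742 − 997.042 = 0.700 kg m⁻³ over Δz = 132 − 74 = 58 m.
N² = (9.81/997.392) × (0.700/58) = 1.1871 × 10⁻⁴ s⁻² ≈ 1.19 × 10⁻⁴ s⁻².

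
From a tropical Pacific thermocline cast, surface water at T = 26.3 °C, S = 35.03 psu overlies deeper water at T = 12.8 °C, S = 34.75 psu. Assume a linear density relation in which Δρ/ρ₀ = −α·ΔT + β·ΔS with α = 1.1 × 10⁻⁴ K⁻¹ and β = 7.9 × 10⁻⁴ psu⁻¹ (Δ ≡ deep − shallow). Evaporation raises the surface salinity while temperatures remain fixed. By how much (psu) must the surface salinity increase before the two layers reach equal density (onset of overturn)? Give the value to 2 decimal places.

Neutral buoyancy requires −α(T_deep − T_surf) + β(S_deep − S_surf′) = 0.
S_surf′ = S_deep − (α/β)·ΔT = 34.75 − (1.1 × 10⁻⁴/7.9 × 10⁻⁴)·(-13.5) = 36.6297 psu.
Increase required: 36.6297 − 35.03 = 1.5997 psu.

1.60 psu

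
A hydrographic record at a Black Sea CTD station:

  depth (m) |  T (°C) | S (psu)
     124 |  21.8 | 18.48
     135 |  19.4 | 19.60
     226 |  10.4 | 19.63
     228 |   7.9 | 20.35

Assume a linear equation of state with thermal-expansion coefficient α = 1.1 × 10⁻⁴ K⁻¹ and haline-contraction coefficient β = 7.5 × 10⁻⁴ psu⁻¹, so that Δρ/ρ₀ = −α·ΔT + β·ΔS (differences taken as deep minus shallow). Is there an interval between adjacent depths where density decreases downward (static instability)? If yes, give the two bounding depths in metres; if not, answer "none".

Evaluate Δρ/ρ₀ = −αΔT + βΔS across each adjacent pair:
  124–135 m: −αΔT+βΔS = −(1.1 × 10⁻⁴)(-2.4)+(7.5 × 10⁻⁴)(+1.12) = 1.1 × 10⁻³ → stable
  135–226 m: −αΔT+βΔS = −(1.1 × 10⁻⁴)(-9.0)+(7.5 × 10⁻⁴)(+0.03) = 1.0 × 10⁻³ → stable
  226–228 m: −αΔT+βΔS = −(1.1 × 10⁻⁴)(-2.5)+(7.5 × 10⁻⁴)(+0.72) = 8.1 × 10⁻⁴ → stable
Every interval has Δρ > 0: the column is stably stratified throughout.

none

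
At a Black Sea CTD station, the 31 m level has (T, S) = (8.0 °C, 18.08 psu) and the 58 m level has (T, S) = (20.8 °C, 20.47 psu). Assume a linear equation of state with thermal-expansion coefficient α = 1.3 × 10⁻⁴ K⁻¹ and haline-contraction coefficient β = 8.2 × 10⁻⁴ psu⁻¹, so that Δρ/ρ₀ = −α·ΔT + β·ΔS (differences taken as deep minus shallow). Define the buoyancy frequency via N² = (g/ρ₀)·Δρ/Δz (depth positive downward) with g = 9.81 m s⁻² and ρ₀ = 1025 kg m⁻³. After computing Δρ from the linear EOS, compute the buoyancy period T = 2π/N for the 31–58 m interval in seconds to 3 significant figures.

606 s

ΔT = +12.8 K, ΔS = +2.39 psu (deep − shallow).
Δρ/ρ₀ = −αΔT + βΔS = -1.664 × 10⁻³ + 1.9598 × 10⁻³ = 2.958 × 10⁻⁴, so Δρ ≈ 0.3032 kg m⁻³.
N² = (g/ρ₀)·Δρ/Δz = g·(Δρ/ρ₀)/Δz = 9.81 × 2.958 × 10⁻⁴ / 27 = 1.0747 × 10⁻⁴ s⁻².
N = √(1.0747 × 10⁻⁴) = 0.010367 rad s⁻¹ → T = 2π/N = 606.08 s ≈ 606 s.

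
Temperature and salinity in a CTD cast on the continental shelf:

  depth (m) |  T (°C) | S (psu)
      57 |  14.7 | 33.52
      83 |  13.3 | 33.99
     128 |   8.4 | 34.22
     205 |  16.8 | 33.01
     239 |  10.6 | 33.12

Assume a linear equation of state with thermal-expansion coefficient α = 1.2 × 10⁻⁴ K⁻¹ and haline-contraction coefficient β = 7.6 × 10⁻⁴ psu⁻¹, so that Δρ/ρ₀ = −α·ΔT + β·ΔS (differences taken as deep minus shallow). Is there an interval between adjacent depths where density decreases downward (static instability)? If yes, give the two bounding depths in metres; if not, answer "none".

Evaluate Δρ/ρ₀ = −αΔT + βΔS across each adjacent pair:
  57–83 m: −αΔT+βΔS = −(1.2 × 10⁻⁴)(-1.4)+(7.6 × 10⁻⁴)(+0.47) = 5.3 × 10⁻⁴ → stable
  83–128 m: −αΔT+βΔS = −(1.2 × 10⁻⁴)(-4.9)+(7.6 × 10⁻⁴)(+0.23) = 7.6 × 10⁻⁴ → stable
  128–205 m: −αΔT+βΔS = −(1.2 × 10⁻⁴)(+8.4)+(7.6 × 10⁻⁴)(-1.21) = -1.9 × 10⁻³ → UNSTABLE
  205–239 m: −αΔT+βΔS = −(1.2 × 10⁻⁴)(-6.2)+(7.6 × 10⁻⁴)(+0.11) = 8.3 × 10⁻⁴ → stable
The 128–205 m interval has Δρ < 0: lighter water underlies denser water.

128–205 m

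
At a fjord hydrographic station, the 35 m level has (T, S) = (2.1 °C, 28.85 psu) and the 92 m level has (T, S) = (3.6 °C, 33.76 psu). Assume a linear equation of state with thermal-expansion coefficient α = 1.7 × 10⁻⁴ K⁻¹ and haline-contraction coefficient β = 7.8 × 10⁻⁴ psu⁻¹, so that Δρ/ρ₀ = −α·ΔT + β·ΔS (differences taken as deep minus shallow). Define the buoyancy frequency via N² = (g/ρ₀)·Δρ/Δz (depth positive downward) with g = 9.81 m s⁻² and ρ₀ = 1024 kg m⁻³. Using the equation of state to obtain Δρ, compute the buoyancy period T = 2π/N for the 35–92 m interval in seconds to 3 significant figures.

253 s

ΔT = +1.5 K, ΔS = +4.91 psu (deep − shallow).
Δρ/ρ₀ = −αΔT + βΔS = -2.55 × 10⁻⁴ + 3.8298 × 10⁻³ = 3.5748 × 10⁻³, so Δρ ≈ 3.661 kg m⁻³.
N² = (g/ρ₀)·Δρ/Δz = g·(Δρ/ρ₀)/Δz = 9.81 × 3.5748 × 10⁻³ / 57 = 6.1524 × 10⁻⁴ s⁻².
N = √(6.1524 × 10⁻⁴) = 0.024804 rad s⁻¹ → T = 2π/N = 253.31 s ≈ 253 s.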